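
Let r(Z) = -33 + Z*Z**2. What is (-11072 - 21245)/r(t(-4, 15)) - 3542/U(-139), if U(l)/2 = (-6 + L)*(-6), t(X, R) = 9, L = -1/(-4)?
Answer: -68045/696 ≈ -97.766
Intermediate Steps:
L = 1/4 (L = -1*(-1/4) = 1/4 ≈ 0.25000)
r(Z) = -33 + Z**3
U(l) = 69 (U(l) = 2*((-6 + 1/4)*(-6)) = 2*(-23/4*(-6)) = 2*(69/2) = 69)
(-11072 - 21245)/r(t(-4, 15)) - 3542/U(-139) = (-11072 - 21245)/(-33 + 9**3) - 3542/69 = -32317/(-33 + 729) - 3542*1/69 = -32317/696 - 154/3 = -68045/696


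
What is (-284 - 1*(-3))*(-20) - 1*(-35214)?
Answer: 40834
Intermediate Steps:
(-284 - 1*(-3))*(-20) - 1*(-35214) = (-284 + 3)*(-20) + 35214 = -281*(-20) + 35214 = 5620 + 35214 = 40834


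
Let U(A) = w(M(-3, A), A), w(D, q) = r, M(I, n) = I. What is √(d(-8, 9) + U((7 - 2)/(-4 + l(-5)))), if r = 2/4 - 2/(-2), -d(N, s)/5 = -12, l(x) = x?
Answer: √246/2 ≈ 7.8422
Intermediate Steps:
d(N, s) = 60 (d(N, s) = -5*(-12) = 60)
r = 3/2 (r = 2*(¼) - 2*(-½) = ½ + 1 = 3/2 ≈ 1.5000)
w(D, q) = 3/2
U(A) = 3/2
√(d(-8, 9) + U((7 - 2)/(-4 + l(-5)))) = √(60 + 3/2) = √(123/2) = √246/2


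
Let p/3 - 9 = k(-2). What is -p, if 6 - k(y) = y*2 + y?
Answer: -63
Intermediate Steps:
k(y) = 6 - 3*y (k(y) = 6 - (y*2 + y) = 6 - (2*y + y) = 6 - 3*y)
p = 63 (p = 27 + 3*(6 - 3*(-2)) = 27 + 3*(6 + 6) = 27 + 3*12 = 27 + 36 = 63)
-p = -1*63 = -63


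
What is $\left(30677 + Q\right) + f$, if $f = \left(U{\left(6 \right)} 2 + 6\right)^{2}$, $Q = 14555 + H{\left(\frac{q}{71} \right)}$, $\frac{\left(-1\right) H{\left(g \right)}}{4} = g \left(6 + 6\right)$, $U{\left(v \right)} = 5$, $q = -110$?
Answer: $\frac{3234928}{71} \approx 45562.0$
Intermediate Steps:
$H{\left(g \right)} = - 48 g$ ($H{\left(g \right)} = - 4 g \left(6 + 6\right) = - 4 g 12 = - 4 \cdot 12 g = - 48 g$)
$Q = \frac{1038685}{71}$ ($Q = 14555 - 48 \left(- \frac{110}{71}\right) = 14555 - 48 \left(\left(-110\right) \frac{1}{71}\right) = 14555 - - \frac{5280}{71} = 14555 + \frac{5280}{71} = \frac{1038685}{71} \approx 14629.0$)
$f = 256$ ($f = \left(5 \cdot 2 + 6\right)^{2} = \left(10 + 6\right)^{2} = 16^{2} = 256$)
$\left(30677 + Q\right) + f = \left(30677 + \frac{1038685}{71}\right) + 256 = \frac{3216752}{71} + 256 = \frac{3234928}{71}$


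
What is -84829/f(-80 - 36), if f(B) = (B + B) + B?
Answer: 84829/348 ≈ 243.76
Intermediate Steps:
f(B) = 3*B (f(B) = 2*B + B = 3*B)
-84829/f(-80 - 36) = -84829*1/(3*(-80 - 36)) = -84829/(3*(-116)) = -84829/(-348) = -84829*(-1/348) = 84829/348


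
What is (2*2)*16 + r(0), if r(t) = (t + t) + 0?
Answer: 64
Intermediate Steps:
r(t) = 2*t (r(t) = 2*t + 0 = 2*t)
(2*2)*16 + r(0) = (2*2)*16 + 2*0 = 4*16 + 0 = 64 + 0 = 64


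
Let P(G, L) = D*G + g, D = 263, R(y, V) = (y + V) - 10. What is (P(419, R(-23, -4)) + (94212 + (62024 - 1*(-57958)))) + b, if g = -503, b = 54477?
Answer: 378365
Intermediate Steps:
R(y, V) = -10 + V + y (R(y, V) = (V + y) - 10 = -10 + V + y)
P(G, L) = -503 + 263*G (P(G, L) = 263*G - 503 = -503 + 263*G)
(P(419, R(-23, -4)) + (94212 + (62024 - 1*(-57958)))) + b = ((-503 + 263*419) + (94212 + (62024 - 1*(-57958)))) + 54477 = ((-503 + 110197) + (94212 + (62024 + 57958))) + 54477 = (109694 + (94212 + 119982)) + 54477 = (109694 + 214194) + 54477 = 323888 + 54477 = 378365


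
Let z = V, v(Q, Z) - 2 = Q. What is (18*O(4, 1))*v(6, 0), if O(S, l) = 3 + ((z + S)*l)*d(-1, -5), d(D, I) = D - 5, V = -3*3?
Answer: 4752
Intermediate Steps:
V = -9
v(Q, Z) = 2 + Q
z = -9
d(D, I) = -5 + D
O(S, l) = 3 - 6*l*(-9 + S) (O(S, l) = 3 + ((-9 + S)*l)*(-5 - 1) = 3 + (l*(-9 + S))*(-6) = 3 - 6*l*(-9 + S))
(18*O(4, 1))*v(6, 0) = (18*(3 + 54*1 - 6*4*1))*(2 + 6) = (18*(3 + 54 - 24))*8 = (18*33)*8 = 594*8 = 4752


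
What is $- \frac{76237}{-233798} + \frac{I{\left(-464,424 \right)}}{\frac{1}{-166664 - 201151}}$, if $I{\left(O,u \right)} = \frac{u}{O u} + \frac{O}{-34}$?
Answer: $- \frac{159580411875983}{31796528} \approx -5.0188 \cdot 10^{6}$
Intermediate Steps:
$I{\left(O,u \right)} = \frac{1}{O} - \frac{O}{34}$ ($I{\left(O,u \right)} = u \frac{1}{O u} + O \left(- \frac{1}{34}\right) = \frac{1}{O} - \frac{O}{34}$)
$- \frac{76237}{-233798} + \frac{I{\left(-464,424 \right)}}{\frac{1}{-166664 - 201151}} = - \frac{76237}{-233798} + \frac{\frac{1}{-464} - - \frac{232}{17}}{\frac{1}{-166664 - 201151}} = \left(-76237\right) \left(- \frac{1}{233798}\right) + \frac{- \frac{1}{464} + \frac{232}{17}}{\frac{1}{-367815}} = \frac{76237}{233798} + \frac{107631}{7888 \left(- \frac{1}{367815}\right)} = \frac{76237}{233798} + \frac{107631}{7888} \left(-367815\right) = \frac{76237}{233798} - \frac{39588296265}{7888} = - \frac{159580411875983}{31796528}$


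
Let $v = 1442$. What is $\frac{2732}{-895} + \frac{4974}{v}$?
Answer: $\frac{256093}{645295} \approx 0.39686$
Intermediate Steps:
$\frac{2732}{-895} + \frac{4974}{v} = \frac{2732}{-895} + \frac{4974}{1442} = 2732 \left(- \frac{1}{895}\right) + 4974 \cdot \frac{1}{1442} = - \frac{2732}{895} + \frac{2487}{721} = \frac{256093}{645295}$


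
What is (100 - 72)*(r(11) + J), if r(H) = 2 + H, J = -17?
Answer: -112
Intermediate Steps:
(100 - 72)*(r(11) + J) = (100 - 72)*((2 + 11) - 17) = 28*(13 - 17) = 28*(-4) = -112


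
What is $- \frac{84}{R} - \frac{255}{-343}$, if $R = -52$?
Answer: $\frac{10518}{4459} \approx 2.3588$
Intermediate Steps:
$- \frac{84}{R} - \frac{255}{-343} = - \frac{84}{-52} - \frac{255}{-343} = \left(-84\right) \left(- \frac{1}{52}\right) - - \frac{255}{343} = \frac{21}{13} + \frac{255}{343} = \frac{10518}{4459}$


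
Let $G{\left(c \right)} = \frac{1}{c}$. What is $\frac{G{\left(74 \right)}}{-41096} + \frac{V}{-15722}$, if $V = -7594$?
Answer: $\frac{11547064027}{23906118544} \approx 0.48302$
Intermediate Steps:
$\frac{G{\left(74 \right)}}{-41096} + \frac{V}{-15722} = \frac{1}{74 \left(-41096\right)} - \frac{7594}{-15722} = \frac{1}{74} \left(- \frac{1}{41096}\right) - - \frac{3797}{7861} = - \frac{1}{3041104} + \frac{3797}{7861} = \frac{11547064027}{23906118544}$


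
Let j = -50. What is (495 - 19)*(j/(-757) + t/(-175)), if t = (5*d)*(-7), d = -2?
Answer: -601664/3785 ≈ -158.96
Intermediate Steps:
t = 70 (t = (5*(-2))*(-7) = -10*(-7) = 70)
(495 - 19)*(j/(-757) + t/(-175)) = (495 - 19)*(-50/(-757) + 70/(-175)) = 476*(-50*(-1/757) + 70*(-1/175)) = 476*(50/757 - ⅖) = 476*(-1264/3785) = -601664/3785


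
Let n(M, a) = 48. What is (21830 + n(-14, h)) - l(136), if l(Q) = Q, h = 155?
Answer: 21742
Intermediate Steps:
(21830 + n(-14, h)) - l(136) = (21830 + 48) - 1*136 = 21878 - 136 = 21742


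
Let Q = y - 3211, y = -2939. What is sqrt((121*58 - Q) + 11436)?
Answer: 2*sqrt(6151) ≈ 156.86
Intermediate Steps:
Q = -6150 (Q = -2939 - 3211 = -6150)
sqrt((121*58 - Q) + 11436) = sqrt((121*58 - 1*(-6150)) + 11436) = sqrt((7018 + 6150) + 11436) = sqrt(13168 + 11436) = sqrt(24604) = 2*sqrt(6151)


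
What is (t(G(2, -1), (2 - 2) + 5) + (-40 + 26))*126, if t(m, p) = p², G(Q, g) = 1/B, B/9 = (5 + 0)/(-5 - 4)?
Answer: 1386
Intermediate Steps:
B = -5 (B = 9*((5 + 0)/(-5 - 4)) = 9*(5/(-9)) = 9*(5*(-⅑)) = 9*(-5/9) = -5)
G(Q, g) = -⅕ (G(Q, g) = 1/(-5) = -⅕)
(t(G(2, -1), (2 - 2) + 5) + (-40 + 26))*126 = (((2 - 2) + 5)² + (-40 + 26))*126 = ((0 + 5)² - 14)*126 = (5² - 14)*126 = (25 - 14)*126 = 11*126 = 1386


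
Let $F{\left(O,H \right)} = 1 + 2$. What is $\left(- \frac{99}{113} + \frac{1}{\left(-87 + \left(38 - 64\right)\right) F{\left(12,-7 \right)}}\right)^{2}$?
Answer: $\frac{88804}{114921} \approx 0.77274$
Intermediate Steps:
$F{\left(O,H \right)} = 3$
$\left(- \frac{99}{113} + \frac{1}{\left(-87 + \left(38 - 64\right)\right) F{\left(12,-7 \right)}}\right)^{2} = \left(- \frac{99}{113} + \frac{1}{\left(-87 + \left(38 - 64\right)\right) 3}\right)^{2} = \left(\left(-99\right) \frac{1}{113} + \frac{1}{-87 + \left(38 - 64\right)} \frac{1}{3}\right)^{2} = \left(- \frac{99}{113} + \frac{1}{-87 - 26} \cdot \frac{1}{3}\right)^{2} = \left(- \frac{99}{113} + \frac{1}{-113} \cdot \frac{1}{3}\right)^{2} = \left(- \frac{99}{113} - \frac{1}{339}\right)^{2} = \left(- \frac{298}{339}\right)^{2} = \frac{88804}{114921}$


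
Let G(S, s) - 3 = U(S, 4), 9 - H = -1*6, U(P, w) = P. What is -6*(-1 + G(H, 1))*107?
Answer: -10914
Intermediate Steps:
H = 15 (H = 9 - (-1)*6 = 9 - 1*(-6) = 9 + 6 = 15)
G(S, s) = 3 + S
-6*(-1 + G(H, 1))*107 = -6*(-1 + (3 + 15))*107 = -6*(-1 + 18)*107 = -6*17*107 = -102*107 = -10914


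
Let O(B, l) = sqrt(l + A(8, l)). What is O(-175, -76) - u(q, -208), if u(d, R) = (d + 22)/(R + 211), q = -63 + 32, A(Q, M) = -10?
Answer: 3 + I*sqrt(86) ≈ 3.0 + 9.2736*I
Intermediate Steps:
q = -31
O(B, l) = sqrt(-10 + l) (O(B, l) = sqrt(l - 10) = sqrt(-10 + l))
u(d, R) = (22 + d)/(211 + R)
O(-175, -76) - u(q, -208) = sqrt(-10 - 76) - (22 - 31)/(211 - 208) = sqrt(-86) - (-9)/3 = I*sqrt(86) - (-9)/3 = I*sqrt(86) - 1*(-3) = I*sqrt(86) + 3 = 3 + I*sqrt(86)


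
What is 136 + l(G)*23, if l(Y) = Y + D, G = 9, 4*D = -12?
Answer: 274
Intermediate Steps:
D = -3 (D = (¼)*(-12) = -3)
l(Y) = -3 + Y (l(Y) = Y - 3 = -3 + Y)
136 + l(G)*23 = 136 + (-3 + 9)*23 = 136 + 6*23 = 136 + 138 = 274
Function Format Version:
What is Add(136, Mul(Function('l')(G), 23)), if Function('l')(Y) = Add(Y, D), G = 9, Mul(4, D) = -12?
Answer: 274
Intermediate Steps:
D = -3 (D = Mul(Rational(1, 4), -12) = -3)
Function('l')(Y) = Add(-3, Y) (Function('l')(Y) = Add(Y, -3) = Add(-3, Y))
Add(136, Mul(Function('l')(G), 23)) = Add(136, Mul(Add(-3, 9), 23)) = Add(136, Mul(6, 23)) = Add(136, 138) = 274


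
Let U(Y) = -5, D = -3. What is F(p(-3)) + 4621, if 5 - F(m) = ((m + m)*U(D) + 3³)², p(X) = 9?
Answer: 657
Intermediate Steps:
F(m) = 5 - (27 - 10*m)² (F(m) = 5 - ((m + m)*(-5) + 3³)² = 5 - ((2*m)*(-5) + 27)² = 5 - (-10*m + 27)² = 5 - (27 - 10*m)²)
F(p(-3)) + 4621 = (5 - (-27 + 10*9)²) + 4621 = (5 - (-27 + 90)²) + 4621 = (5 - 1*63²) + 4621 = (5 - 1*3969) + 4621 = (5 - 3969) + 4621 = -3964 + 4621 = 657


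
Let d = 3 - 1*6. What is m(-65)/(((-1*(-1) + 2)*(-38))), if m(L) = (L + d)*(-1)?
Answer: -34/57 ≈ -0.59649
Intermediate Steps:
d = -3 (d = 3 - 6 = -3)
m(L) = 3 - L (m(L) = (L - 3)*(-1) = (-3 + L)*(-1) = 3 - L)
m(-65)/(((-1*(-1) + 2)*(-38))) = (3 - 1*(-65))/(((-1*(-1) + 2)*(-38))) = (3 + 65)/(((1 + 2)*(-38))) = 68/((3*(-38))) = 68/(-114) = 68*(-1/114) = -34/57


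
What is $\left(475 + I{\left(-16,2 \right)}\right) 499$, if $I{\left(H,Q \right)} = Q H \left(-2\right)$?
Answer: $268961$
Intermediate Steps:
$I{\left(H,Q \right)} = - 2 H Q$ ($I{\left(H,Q \right)} = H Q \left(-2\right) = - 2 H Q$)
$\left(475 + I{\left(-16,2 \right)}\right) 499 = \left(475 - \left(-32\right) 2\right) 499 = \left(475 + 64\right) 499 = 539 \cdot 499 = 268961$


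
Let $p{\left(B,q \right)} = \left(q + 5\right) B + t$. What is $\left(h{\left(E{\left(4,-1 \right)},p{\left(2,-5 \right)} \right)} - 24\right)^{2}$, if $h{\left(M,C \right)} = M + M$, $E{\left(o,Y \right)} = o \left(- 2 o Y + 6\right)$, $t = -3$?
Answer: $7744$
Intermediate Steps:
$p{\left(B,q \right)} = -3 + B \left(5 + q\right)$ ($p{\left(B,q \right)} = \left(q + 5\right) B - 3 = \left(5 + q\right) B - 3 = B \left(5 + q\right) - 3 = -3 + B \left(5 + q\right)$)
$E{\left(o,Y \right)} = o \left(6 - 2 Y o\right)$ ($E{\left(o,Y \right)} = o \left(- 2 Y o + 6\right) = o \left(6 - 2 Y o\right)$)
$h{\left(M,C \right)} = 2 M$
$\left(h{\left(E{\left(4,-1 \right)},p{\left(2,-5 \right)} \right)} - 24\right)^{2} = \left(2 \cdot 2 \cdot 4 \left(3 - \left(-1\right) 4\right) - 24\right)^{2} = \left(2 \cdot 2 \cdot 4 \left(3 + 4\right) - 24\right)^{2} = \left(2 \cdot 2 \cdot 4 \cdot 7 - 24\right)^{2} = \left(2 \cdot 56 - 24\right)^{2} = \left(112 - 24\right)^{2} = 88^{2} = 7744$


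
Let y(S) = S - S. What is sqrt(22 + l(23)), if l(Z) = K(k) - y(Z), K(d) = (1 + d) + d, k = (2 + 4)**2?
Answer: sqrt(95) ≈ 9.7468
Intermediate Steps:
k = 36 (k = 6**2 = 36)
y(S) = 0
K(d) = 1 + 2*d
l(Z) = 73 (l(Z) = (1 + 2*36) - 1*0 = (1 + 72) + 0 = 73 + 0 = 73)
sqrt(22 + l(23)) = sqrt(22 + 73) = sqrt(95)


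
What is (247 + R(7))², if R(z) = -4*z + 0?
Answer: 47961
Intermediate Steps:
R(z) = -4*z
(247 + R(7))² = (247 - 4*7)² = (247 - 28)² = 219² = 47961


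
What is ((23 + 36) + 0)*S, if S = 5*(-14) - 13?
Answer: -4897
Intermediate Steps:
S = -83 (S = -70 - 13 = -83)
((23 + 36) + 0)*S = ((23 + 36) + 0)*(-83) = (59 + 0)*(-83) = 59*(-83) = -4897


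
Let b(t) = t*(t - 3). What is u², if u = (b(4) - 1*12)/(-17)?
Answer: 64/289 ≈ 0.22145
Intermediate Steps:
b(t) = t*(-3 + t)
u = 8/17 (u = (4*(-3 + 4) - 1*12)/(-17) = (4*1 - 12)*(-1/17) = (4 - 12)*(-1/17) = -8*(-1/17) = 8/17 ≈ 0.47059)
u² = (8/17)² = 64/289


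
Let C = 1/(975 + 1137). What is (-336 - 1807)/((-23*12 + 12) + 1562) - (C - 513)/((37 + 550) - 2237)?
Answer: -80675009/41120640 ≈ -1.9619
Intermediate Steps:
C = 1/2112 ≈ 0.00047348
(-336 - 1807)/((-23*12 + 12) + 1562) - (C - 513)/((37 + 550) - 2237) = (-336 - 1807)/((-23*12 + 12) + 1562) - (1/2112 - 513)/((37 + 550) - 2237) = -2143/((-276 + 12) + 1562) - (-1083455)/(2112*(587 - 2237)) = -2143/(-264 + 1562) - (-1083455)/(2112*(-1650)) = -2143/1298 - (-1083455)*(-1)/(2112*1650) = -2143*1/1298 - 1*216691/696960 = -2143/1298 - 216691/696960 = -80675009/41120640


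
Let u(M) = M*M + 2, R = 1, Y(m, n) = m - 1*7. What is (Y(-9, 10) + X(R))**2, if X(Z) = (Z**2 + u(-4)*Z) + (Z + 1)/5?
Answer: 289/25 ≈ 11.560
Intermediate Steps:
Y(m, n) = -7 + m (Y(m, n) = m - 7 = -7 + m)
u(M) = 2 + M**2 (u(M) = M**2 + 2 = 2 + M**2)
X(Z) = 1/5 + Z**2 + 91*Z/5 (X(Z) = (Z**2 + (2 + (-4)**2)*Z) + (Z + 1)/5 = (Z**2 + (2 + 16)*Z) + (1 + Z)*(1/5) = (Z**2 + 18*Z) + (1/5 + Z/5) = 1/5 + Z**2 + 91*Z/5)
(Y(-9, 10) + X(R))**2 = ((-7 - 9) + (1/5 + 1**2 + (91/5)*1))**2 = (-16 + (1/5 + 1 + 91/5))**2 = (-16 + 97/5)**2 = (17/5)**2 = 289/25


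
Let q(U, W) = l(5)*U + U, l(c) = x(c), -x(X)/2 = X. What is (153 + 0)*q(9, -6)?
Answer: -12393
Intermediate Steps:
x(X) = -2*X
l(c) = -2*c
q(U, W) = -9*U (q(U, W) = (-2*5)*U + U = -10*U + U = -9*U)
(153 + 0)*q(9, -6) = (153 + 0)*(-9*9) = 153*(-81) = -12393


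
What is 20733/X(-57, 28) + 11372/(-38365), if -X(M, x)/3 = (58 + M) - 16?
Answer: 52993987/115095 ≈ 460.44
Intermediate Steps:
X(M, x) = -126 - 3*M (X(M, x) = -3*((58 + M) - 16) = -3*(42 + M) = -126 - 3*M)
20733/X(-57, 28) + 11372/(-38365) = 20733/(-126 - 3*(-57)) + 11372/(-38365) = 20733/(-126 + 171) + 11372*(-1/38365) = 20733/45 - 11372/38365 = 20733*(1/45) - 11372/38365 = 6911/15 - 11372/38365 = 52993987/115095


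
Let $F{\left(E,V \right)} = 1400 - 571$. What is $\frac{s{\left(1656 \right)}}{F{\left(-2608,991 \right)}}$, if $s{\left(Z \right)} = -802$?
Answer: $- \frac{802}{829} \approx -0.96743$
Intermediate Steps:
$F{\left(E,V \right)} = 829$
$\frac{s{\left(1656 \right)}}{F{\left(-2608,991 \right)}} = - \frac{802}{829}$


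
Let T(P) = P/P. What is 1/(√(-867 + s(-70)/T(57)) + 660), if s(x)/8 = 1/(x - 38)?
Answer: 17820/11784611 - 3*I*√70233/11784611 ≈ 0.0015121 - 6.7465e-5*I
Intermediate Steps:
T(P) = 1
s(x) = 8/(-38 + x) (s(x) = 8/(x - 38) = 8/(-38 + x))
1/(√(-867 + s(-70)/T(57)) + 660) = 1/(√(-867 + (8/(-38 - 70))/1) + 660) = 1/(√(-867 + (8/(-108))*1) + 660) = 1/(√(-867 + (8*(-1/108))*1) + 660) = 1/(√(-867 - 2/27*1) + 660) = 1/(√(-867 - 2/27) + 660) = 1/(√(-23411/27) + 660) = 1/(I*√70233/9 + 660) = 1/(660 + I*√70233/9)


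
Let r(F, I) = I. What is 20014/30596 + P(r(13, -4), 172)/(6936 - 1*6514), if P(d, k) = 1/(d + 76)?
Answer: 152033993/232407216 ≈ 0.65417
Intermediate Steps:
P(d, k) = 1/(76 + d)
20014/30596 + P(r(13, -4), 172)/(6936 - 1*6514) = 20014/30596 + 1/((76 - 4)*(6936 - 1*6514)) = 20014*(1/30596) + 1/(72*(6936 - 6514)) = 10007/15298 + (1/72)/422 = 10007/15298 + (1/72)*(1/422) = 10007/15298 + 1/30384 = 152033993/232407216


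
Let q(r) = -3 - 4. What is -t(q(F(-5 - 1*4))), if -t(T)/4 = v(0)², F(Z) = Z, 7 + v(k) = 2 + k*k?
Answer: 100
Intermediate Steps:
v(k) = -5 + k² (v(k) = -7 + (2 + k*k) = -7 + (2 + k²) = -5 + k²)
q(r) = -7
t(T) = -100 (t(T) = -4*(-5 + 0²)² = -4*(-5 + 0)² = -4*(-5)² = -4*25 = -100)
-t(q(F(-5 - 1*4))) = -1*(-100) = 100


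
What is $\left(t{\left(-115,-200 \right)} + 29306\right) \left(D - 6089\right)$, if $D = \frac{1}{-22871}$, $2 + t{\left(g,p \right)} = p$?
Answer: $- \frac{4053067278080}{22871} \approx -1.7721 \cdot 10^{8}$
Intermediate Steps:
$t{\left(g,p \right)} = -2 + p$
$D = - \frac{1}{22871} \approx -4.3723 \cdot 10^{-5}$
$\left(t{\left(-115,-200 \right)} + 29306\right) \left(D - 6089\right) = \left(\left(-2 - 200\right) + 29306\right) \left(- \frac{1}{22871} - 6089\right) = \left(-202 + 29306\right) \left(- \frac{139261520}{22871}\right) = 29104 \left(- \frac{139261520}{22871}\right) = - \frac{4053067278080}{22871}$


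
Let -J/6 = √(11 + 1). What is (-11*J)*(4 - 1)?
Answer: 396*√3 ≈ 685.89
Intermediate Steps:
J = -12*√3 (J = -6*√(11 + 1) = -12*√3 ≈ -20.785)
(-11*J)*(4 - 1) = (-(-132)*√3)*(4 - 1) = (132*√3)*3 = 396*√3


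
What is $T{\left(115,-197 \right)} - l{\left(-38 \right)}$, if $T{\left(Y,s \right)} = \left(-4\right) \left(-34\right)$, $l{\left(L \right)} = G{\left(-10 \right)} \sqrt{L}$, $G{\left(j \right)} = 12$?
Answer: $136 - 12 i \sqrt{38} \approx 136.0 - 73.973 i$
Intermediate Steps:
$l{\left(L \right)} = 12 \sqrt{L}$
$T{\left(Y,s \right)} = 136$
$T{\left(115,-197 \right)} - l{\left(-38 \right)} = 136 - 12 \sqrt{-38} = 136 - 12 i \sqrt{38}$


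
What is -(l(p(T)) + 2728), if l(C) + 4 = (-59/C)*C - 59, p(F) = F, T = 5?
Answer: -2606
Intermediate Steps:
l(C) = -122 (l(C) = -4 + ((-59/C)*C - 59) = -4 + (-59 - 59) = -4 - 118 = -122)
-(l(p(T)) + 2728) = -(-122 + 2728) = -1*2606 = -2606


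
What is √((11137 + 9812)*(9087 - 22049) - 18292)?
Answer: I*√271559230 ≈ 16479.0*I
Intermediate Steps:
√((11137 + 9812)*(9087 - 22049) - 18292) = √(20949*(-12962) - 18292) = √(-271540938 - 18292) = √(-271559230) = I*√271559230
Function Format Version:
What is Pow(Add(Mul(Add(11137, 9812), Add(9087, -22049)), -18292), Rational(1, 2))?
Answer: Mul(I, Pow(271559230, Rational(1, 2))) ≈ Mul(16479., I)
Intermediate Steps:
Pow(Add(Mul(Add(11137, 9812), Add(9087, -22049)), -18292), Rational(1, 2)) = Pow(Add(Mul(20949, -12962), -18292), Rational(1, 2)) = Pow(Add(-271540938, -18292), Rational(1, 2)) = Pow(-271559230, Rational(1, 2)) = Mul(I, Pow(271559230, Rational(1, 2)))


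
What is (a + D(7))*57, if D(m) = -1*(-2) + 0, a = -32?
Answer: -1710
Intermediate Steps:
D(m) = 2 (D(m) = 2 + 0 = 2)
(a + D(7))*57 = (-32 + 2)*57 = -30*57 = -1710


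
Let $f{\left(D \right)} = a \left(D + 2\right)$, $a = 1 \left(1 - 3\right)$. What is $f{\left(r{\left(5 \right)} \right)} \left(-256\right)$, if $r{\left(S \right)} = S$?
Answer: $3584$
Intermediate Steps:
$a = -2$ ($a = 1 \left(-2\right) = -2$)
$f{\left(D \right)} = -4 - 2 D$ ($f{\left(D \right)} = - 2 \left(D + 2\right) = - 2 \left(2 + D\right) = -4 - 2 D$)
$f{\left(r{\left(5 \right)} \right)} \left(-256\right) = \left(-4 - 10\right) \left(-256\right) = \left(-14\right) \left(-256\right) = 3584$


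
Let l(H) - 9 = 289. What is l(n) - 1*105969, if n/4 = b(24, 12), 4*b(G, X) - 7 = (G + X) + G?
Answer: -105671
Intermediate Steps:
b(G, X) = 7/4 + G/2 + X/4 (b(G, X) = 7/4 + ((G + X) + G)/4 = 7/4 + (X + 2*G)/4 = 7/4 + (G/2 + X/4) = 7/4 + G/2 + X/4)
n = 67 (n = 4*(7/4 + (1/2)*24 + (1/4)*12) = 4*(7/4 + 12 + 3) = 4*(67/4) = 67)
l(H) = 298 (l(H) = 9 + 289 = 298)
l(n) - 1*105969 = 298 - 1*105969 = 298 - 105969 = -105671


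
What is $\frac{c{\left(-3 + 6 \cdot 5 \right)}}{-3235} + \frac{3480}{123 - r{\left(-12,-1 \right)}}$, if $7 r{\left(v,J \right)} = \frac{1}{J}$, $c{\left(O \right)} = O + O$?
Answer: $\frac{39379026}{1394285} \approx 28.243$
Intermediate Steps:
$c{\left(O \right)} = 2 O$
$r{\left(v,J \right)} = \frac{1}{7 J}$
$\frac{c{\left(-3 + 6 \cdot 5 \right)}}{-3235} + \frac{3480}{123 - r{\left(-12,-1 \right)}} = \frac{2 \left(-3 + 6 \cdot 5\right)}{-3235} + \frac{3480}{123 - \frac{1}{7 \left(-1\right)}} = 2 \left(-3 + 30\right) \left(- \frac{1}{3235}\right) + \frac{3480}{123 - \frac{1}{7} \left(-1\right)} = 2 \cdot 27 \left(- \frac{1}{3235}\right) + \frac{3480}{123 - - \frac{1}{7}} = 54 \left(- \frac{1}{3235}\right) + \frac{3480}{123 + \frac{1}{7}} = - \frac{54}{3235} + \frac{3480}{\frac{862}{7}} = - \frac{54}{3235} + 3480 \cdot \frac{7}{862} = - \frac{54}{3235} + \frac{12180}{431} = \frac{39379026}{1394285}$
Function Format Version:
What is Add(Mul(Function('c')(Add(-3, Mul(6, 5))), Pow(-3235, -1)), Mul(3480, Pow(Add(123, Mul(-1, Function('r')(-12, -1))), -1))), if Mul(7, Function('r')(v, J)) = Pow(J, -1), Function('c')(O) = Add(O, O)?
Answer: Rational(39379026, 1394285) ≈ 28.243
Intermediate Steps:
Function('c')(O) = Mul(2, O)
Function('r')(v, J) = Mul(Rational(1, 7), Pow(J, -1))
Add(Mul(Function('c')(Add(-3, Mul(6, 5))), Pow(-3235, -1)), Mul(3480, Pow(Add(123, Mul(-1, Function('r')(-12, -1))), -1))) = Add(Mul(Mul(2, Add(-3, Mul(6, 5))), Pow(-3235, -1)), Mul(3480, Pow(Add(123, Mul(-1, Mul(Rational(1, 7), Pow(-1, -1)))), -1))) = Add(Mul(Mul(2, Add(-3, 30)), Rational(-1, 3235)), Mul(3480, Pow(Add(123, Mul(-1, Mul(Rational(1, 7), -1))), -1))) = Add(Mul(Mul(2, 27), Rational(-1, 3235)), Mul(3480, Pow(Add(123, Mul(-1, Rational(-1, 7))), -1))) = Add(Mul(54, Rational(-1, 3235)), Mul(3480, Pow(Add(123, Rational(1, 7)), -1))) = Add(Rational(-54, 3235), Mul(3480, Pow(Rational(862, 7), -1))) = Add(Rational(-54, 3235), Mul(3480, Rational(7, 862))) = Add(Rational(-54, 3235), Rational(12180, 431)) = Rational(39379026, 1394285)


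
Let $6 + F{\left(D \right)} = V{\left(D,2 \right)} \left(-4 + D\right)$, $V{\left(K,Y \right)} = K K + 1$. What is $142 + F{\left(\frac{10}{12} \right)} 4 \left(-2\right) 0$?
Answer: $142$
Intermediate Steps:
$V{\left(K,Y \right)} = 1 + K^{2}$ ($V{\left(K,Y \right)} = K^{2} + 1 = 1 + K^{2}$)
$F{\left(D \right)} = -6 + \left(1 + D^{2}\right) \left(-4 + D\right)$
$142 + F{\left(\frac{10}{12} \right)} 4 \left(-2\right) 0 = 142 + \left(-10 + \frac{10}{12} + \left(\frac{10}{12}\right)^{3} - 4 \left(\frac{10}{12}\right)^{2}\right) 4 \left(-2\right) 0 = 142 + \left(-10 + 10 \cdot \frac{1}{12} + \left(10 \cdot \frac{1}{12}\right)^{3} - 4 \left(10 \cdot \frac{1}{12}\right)^{2}\right) \left(\left(-8\right) 0\right) = 142 + \left(-10 + \frac{5}{6} + \left(\frac{5}{6}\right)^{3} - 4 \left(\frac{5}{6}\right)^{2}\right) 0 = 142 + \left(-10 + \frac{5}{6} + \frac{125}{216} - \frac{25}{9}\right) 0 = 142 - 0 = 142 + 0 = 142$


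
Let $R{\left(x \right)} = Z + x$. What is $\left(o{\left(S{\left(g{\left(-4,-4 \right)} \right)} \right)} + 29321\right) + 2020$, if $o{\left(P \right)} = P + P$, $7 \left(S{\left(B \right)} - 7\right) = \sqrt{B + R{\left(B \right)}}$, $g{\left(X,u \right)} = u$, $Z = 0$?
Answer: $31355 + \frac{4 i \sqrt{2}}{7} \approx 31355.0 + 0.80812 i$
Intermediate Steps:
$R{\left(x \right)} = x$ ($R{\left(x \right)} = 0 + x = x$)
$S{\left(B \right)} = 7 + \frac{\sqrt{2} \sqrt{B}}{7}$ ($S{\left(B \right)} = 7 + \frac{\sqrt{B + B}}{7} = 7 + \frac{\sqrt{2 B}}{7} = 7 + \frac{\sqrt{2} \sqrt{B}}{7}$)
$o{\left(P \right)} = 2 P$
$\left(o{\left(S{\left(g{\left(-4,-4 \right)} \right)} \right)} + 29321\right) + 2020 = \left(2 \left(7 + \frac{\sqrt{2} \sqrt{-4}}{7}\right) + 29321\right) + 2020 = \left(2 \left(7 + \frac{\sqrt{2} \cdot 2 i}{7}\right) + 29321\right) + 2020 = \left(2 \left(7 + \frac{2 i \sqrt{2}}{7}\right) + 29321\right) + 2020 = \left(\left(14 + \frac{4 i \sqrt{2}}{7}\right) + 29321\right) + 2020 = \left(29335 + \frac{4 i \sqrt{2}}{7}\right) + 2020 = 31355 + \frac{4 i \sqrt{2}}{7}$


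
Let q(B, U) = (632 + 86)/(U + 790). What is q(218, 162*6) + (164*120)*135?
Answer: 2340641159/881 ≈ 2.6568e+6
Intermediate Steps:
q(B, U) = 718/(790 + U)
q(218, 162*6) + (164*120)*135 = 718/(790 + 162*6) + (164*120)*135 = 718/(790 + 972) + 19680*135 = 718/1762 + 2656800 = 718*(1/1762) + 2656800 = 359/881 + 2656800 = 2340641159/881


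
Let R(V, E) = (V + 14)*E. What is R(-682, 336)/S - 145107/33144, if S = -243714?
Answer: -1551416827/448758712 ≈ -3.4571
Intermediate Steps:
R(V, E) = E*(14 + V) (R(V, E) = (14 + V)*E = E*(14 + V))
R(-682, 336)/S - 145107/33144 = (336*(14 - 682))/(-243714) - 145107/33144 = (336*(-668))*(-1/243714) - 145107*1/33144 = -224448*(-1/243714) - 48369/11048 = 37408/40619 - 48369/11048 = -1551416827/448758712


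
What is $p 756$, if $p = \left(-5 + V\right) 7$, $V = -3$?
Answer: $-42336$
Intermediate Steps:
$p = -56$ ($p = \left(-5 - 3\right) 7 = \left(-8\right) 7 = -56$)
$p 756 = \left(-56\right) 756 = -42336$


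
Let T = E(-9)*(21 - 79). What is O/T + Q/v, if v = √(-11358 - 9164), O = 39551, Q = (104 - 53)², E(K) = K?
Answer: 39551/522 - 2601*I*√20522/20522 ≈ 75.768 - 18.156*I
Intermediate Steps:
Q = 2601 (Q = 51² = 2601)
T = 522 (T = -9*(21 - 79) = -9*(-58) = 522)
v = I*√20522 (v = √(-20522) = I*√20522 ≈ 143.26*I)
O/T + Q/v = 39551/522 + 2601/((I*√20522)) = 39551*(1/522) + 2601*(-I*√20522/20522) = 39551/522 - 2601*I*√20522/20522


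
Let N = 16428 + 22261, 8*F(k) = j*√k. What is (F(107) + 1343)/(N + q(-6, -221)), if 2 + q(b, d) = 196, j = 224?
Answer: 1343/38883 + 28*√107/38883 ≈ 0.041988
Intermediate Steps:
F(k) = 28*√k (F(k) = (224*√k)/8 = 28*√k)
N = 38689
q(b, d) = 194 (q(b, d) = -2 + 196 = 194)
(F(107) + 1343)/(N + q(-6, -221)) = (28*√107 + 1343)/(38689 + 194) = (1343 + 28*√107)/38883 = (1343 + 28*√107)*(1/38883) = 1343/38883 + 28*√107/38883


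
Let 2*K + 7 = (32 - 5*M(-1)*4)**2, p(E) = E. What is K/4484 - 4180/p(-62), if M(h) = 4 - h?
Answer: 994013/14632 ≈ 67.934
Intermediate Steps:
K = 4617/2 (K = -7/2 + (32 - 5*(4 - 1*(-1))*4)**2/2 = -7/2 + (32 - 5*(4 + 1)*4)**2/2 = -7/2 + (32 - 5*5*4)**2/2 = -7/2 + (32 - 25*4)**2/2 = -7/2 + (32 - 100)**2/2 = -7/2 + (1/2)*(-68)**2 = -7/2 + (1/2)*4624 = -7/2 + 2312 = 4617/2 ≈ 2308.5)
K/4484 - 4180/p(-62) = (4617/2)/4484 - 4180/(-62) = (4617/2)*(1/4484) - 4180*(-1/62) = 243/472 + 2090/31 = 994013/14632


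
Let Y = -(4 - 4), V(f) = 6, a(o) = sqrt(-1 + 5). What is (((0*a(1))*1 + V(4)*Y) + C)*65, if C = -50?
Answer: -3250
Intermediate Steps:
a(o) = 2 (a(o) = sqrt(4) = 2)
Y = 0 (Y = -1*0 = 0)
(((0*a(1))*1 + V(4)*Y) + C)*65 = (((0*2)*1 + 6*0) - 50)*65 = ((0*1 + 0) - 50)*65 = ((0 + 0) - 50)*65 = (0 - 50)*65 = -50*65 = -3250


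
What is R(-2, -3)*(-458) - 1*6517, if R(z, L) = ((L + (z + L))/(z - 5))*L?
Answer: -34627/7 ≈ -4946.7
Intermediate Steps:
R(z, L) = L*(z + 2*L)/(-5 + z) (R(z, L) = ((L + (L + z))/(-5 + z))*L = ((z + 2*L)/(-5 + z))*L = L*(z + 2*L)/(-5 + z))
R(-2, -3)*(-458) - 1*6517 = -3*(-2 + 2*(-3))/(-5 - 2)*(-458) - 1*6517 = -3*(-2 - 6)/(-7)*(-458) - 6517 = -3*(-⅐)*(-8)*(-458) - 6517 = -24/7*(-458) - 6517 = 10992/7 - 6517 = -34627/7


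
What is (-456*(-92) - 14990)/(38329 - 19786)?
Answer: 26962/18543 ≈ 1.4540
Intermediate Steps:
(-456*(-92) - 14990)/(38329 - 19786) = (41952 - 14990)/18543 = 26962*(1/18543) = 26962/18543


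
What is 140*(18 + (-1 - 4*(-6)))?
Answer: 5740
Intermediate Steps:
140*(18 + (-1 - 4*(-6))) = 140*(18 + (-1 + 24)) = 140*(18 + 23) = 140*41 = 5740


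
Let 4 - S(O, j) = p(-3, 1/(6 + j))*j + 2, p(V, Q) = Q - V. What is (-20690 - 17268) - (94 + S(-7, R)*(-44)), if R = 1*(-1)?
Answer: -189116/5 ≈ -37823.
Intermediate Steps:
R = -1
S(O, j) = 2 - j*(3 + 1/(6 + j)) (S(O, j) = 4 - ((1/(6 + j) - 1*(-3))*j + 2) = 4 - ((1/(6 + j) + 3)*j + 2) = 4 - ((3 + 1/(6 + j))*j + 2) = 4 - (j*(3 + 1/(6 + j)) + 2) = 4 - (2 + j*(3 + 1/(6 + j))) = 4 + (-2 - j*(3 + 1/(6 + j))) = 2 - j*(3 + 1/(6 + j)))
(-20690 - 17268) - (94 + S(-7, R)*(-44)) = (-20690 - 17268) - (94 + ((12 - 17*(-1) - 3*(-1)²)/(6 - 1))*(-44)) = -37958 - (94 + ((12 + 17 - 3*1)/5)*(-44)) = -37958 - (94 + ((12 + 17 - 3)/5)*(-44)) = -37958 - (94 + ((⅕)*26)*(-44)) = -37958 - (94 + (26/5)*(-44)) = -37958 - (94 - 1144/5) = -37958 - 1*(-674/5) = -37958 + 674/5 = -189116/5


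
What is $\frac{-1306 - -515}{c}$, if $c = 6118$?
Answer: $- \frac{113}{874} \approx -0.12929$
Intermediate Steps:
$\frac{-1306 - -515}{c} = \frac{-1306 - -515}{6118} = \left(-1306 + 515\right) \frac{1}{6118} = \left(-791\right) \frac{1}{6118} = - \frac{113}{874}$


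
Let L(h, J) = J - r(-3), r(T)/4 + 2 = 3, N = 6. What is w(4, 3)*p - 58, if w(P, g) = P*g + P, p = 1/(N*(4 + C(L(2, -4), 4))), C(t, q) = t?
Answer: -176/3 ≈ -58.667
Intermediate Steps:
r(T) = 4 (r(T) = -8 + 4*3 = -8 + 12 = 4)
L(h, J) = -4 + J (L(h, J) = J - 1*4 = J - 4 = -4 + J)
p = -1/24 (p = 1/(6*(4 + (-4 - 4))) = 1/(6*(4 - 8)) = 1/(6*(-4)) = 1/(-24) = -1/24 ≈ -0.041667)
w(P, g) = P + P*g
w(4, 3)*p - 58 = (4*(1 + 3))*(-1/24) - 58 = (4*4)*(-1/24) - 58 = 16*(-1/24) - 58 = -2/3 - 58 = -176/3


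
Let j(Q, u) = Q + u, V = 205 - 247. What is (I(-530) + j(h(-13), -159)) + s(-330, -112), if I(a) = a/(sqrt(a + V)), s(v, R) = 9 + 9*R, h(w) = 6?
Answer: -1152 + 265*I*sqrt(143)/143 ≈ -1152.0 + 22.16*I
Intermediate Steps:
V = -42
I(a) = a/sqrt(-42 + a) (I(a) = a/(sqrt(a - 42)) = a/(sqrt(-42 + a)) = a/sqrt(-42 + a))
(I(-530) + j(h(-13), -159)) + s(-330, -112) = (-530/sqrt(-42 - 530) + (6 - 159)) + (9 + 9*(-112)) = (-(-265)*I*sqrt(143)/143 - 153) + (9 - 1008) = (-(-265)*I*sqrt(143)/143 - 153) - 999 = (265*I*sqrt(143)/143 - 153) - 999 = (-153 + 265*I*sqrt(143)/143) - 999 = -1152 + 265*I*sqrt(143)/143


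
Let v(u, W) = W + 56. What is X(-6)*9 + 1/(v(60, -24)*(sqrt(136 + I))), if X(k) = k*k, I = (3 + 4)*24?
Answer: 324 + sqrt(19)/2432 ≈ 324.00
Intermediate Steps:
v(u, W) = 56 + W
I = 168 (I = 7*24 = 168)
X(k) = k**2
X(-6)*9 + 1/(v(60, -24)*(sqrt(136 + I))) = (-6)**2*9 + 1/((56 - 24)*(sqrt(136 + 168))) = 36*9 + 1/(32*(sqrt(304))) = 324 + 1/(32*((4*sqrt(19)))) = 324 + (sqrt(19)/76)/32 = 324 + sqrt(19)/2432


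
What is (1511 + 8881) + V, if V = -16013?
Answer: -5621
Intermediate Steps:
(1511 + 8881) + V = (1511 + 8881) - 16013 = 10392 - 16013 = -5621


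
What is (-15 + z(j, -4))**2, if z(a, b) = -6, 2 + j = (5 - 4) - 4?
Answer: 441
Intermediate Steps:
j = -5 (j = -2 + ((5 - 4) - 4) = -2 + (1 - 4) = -2 - 3 = -5)
(-15 + z(j, -4))**2 = (-15 - 6)**2 = (-21)**2 = 441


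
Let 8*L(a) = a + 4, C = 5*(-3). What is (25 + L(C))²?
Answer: 35721/64 ≈ 558.14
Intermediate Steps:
C = -15
L(a) = ½ + a/8 (L(a) = (a + 4)/8 = (4 + a)/8 = ½ + a/8)
(25 + L(C))² = (25 + (½ + (⅛)*(-15)))² = (25 + (½ - 15/8))² = (25 - 11/8)² = (189/8)² = 35721/64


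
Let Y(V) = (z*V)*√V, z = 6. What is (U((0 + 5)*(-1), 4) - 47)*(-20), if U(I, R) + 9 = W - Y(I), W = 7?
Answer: 980 - 600*I*√5 ≈ 980.0 - 1341.6*I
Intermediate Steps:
Y(V) = 6*V^(3/2) (Y(V) = (6*V)*√V = 6*V^(3/2))
U(I, R) = -2 - 6*I^(3/2) (U(I, R) = -9 + (7 - 6*I^(3/2)) = -2 - 6*I^(3/2))
(U((0 + 5)*(-1), 4) - 47)*(-20) = ((-2 - 6*(-I*(0 + 5)^(3/2))) - 47)*(-20) = ((-2 - 6*(-5*I*√5)) - 47)*(-20) = ((-2 - (-30)*I*√5) - 47)*(-20) = ((-2 + 30*I*√5) - 47)*(-20) = (-49 + 30*I*√5)*(-20) = 980 - 600*I*√5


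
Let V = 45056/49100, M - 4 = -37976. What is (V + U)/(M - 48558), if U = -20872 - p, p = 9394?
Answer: 185751943/531077875 ≈ 0.34976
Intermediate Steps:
M = -37972 (M = 4 - 37976 = -37972)
V = 11264/12275 (V = 45056*(1/49100) = 11264/12275 ≈ 0.91764)
U = -30266 (U = -20872 - 1*9394 = -20872 - 9394 = -30266)
(V + U)/(M - 48558) = (11264/12275 - 30266)/(-37972 - 48558) = -371503886/12275/(-86530) = -371503886/12275*(-1/86530) = 185751943/531077875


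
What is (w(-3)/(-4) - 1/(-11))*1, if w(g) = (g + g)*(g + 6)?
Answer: 101/22 ≈ 4.5909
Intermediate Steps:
w(g) = 2*g*(6 + g) (w(g) = (2*g)*(6 + g) = 2*g*(6 + g))
(w(-3)/(-4) - 1/(-11))*1 = ((2*(-3)*(6 - 3))/(-4) - 1/(-11))*1 = ((2*(-3)*3)*(-1/4) - 1*(-1/11))*1 = (-18*(-1/4) + 1/11)*1 = (9/2 + 1/11)*1 = (101/22)*1 = 101/22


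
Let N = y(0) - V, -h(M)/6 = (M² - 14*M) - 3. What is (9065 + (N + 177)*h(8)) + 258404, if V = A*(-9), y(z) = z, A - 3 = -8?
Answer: 307861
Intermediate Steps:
A = -5 (A = 3 - 8 = -5)
V = 45 (V = -5*(-9) = 45)
h(M) = 18 - 6*M² + 84*M (h(M) = -6*((M² - 14*M) - 3) = -6*(-3 + M² - 14*M) = 18 - 6*M² + 84*M)
N = -45 (N = 0 - 1*45 = 0 - 45 = -45)
(9065 + (N + 177)*h(8)) + 258404 = (9065 + (-45 + 177)*(18 - 6*8² + 84*8)) + 258404 = (9065 + 132*(18 - 6*64 + 672)) + 258404 = (9065 + 132*(18 - 384 + 672)) + 258404 = (9065 + 132*306) + 258404 = (9065 + 40392) + 258404 = 49457 + 258404 = 307861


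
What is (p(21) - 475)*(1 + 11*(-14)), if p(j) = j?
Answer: 69462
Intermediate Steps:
(p(21) - 475)*(1 + 11*(-14)) = (21 - 475)*(1 + 11*(-14)) = -454*(1 - 154) = -454*(-153) = 69462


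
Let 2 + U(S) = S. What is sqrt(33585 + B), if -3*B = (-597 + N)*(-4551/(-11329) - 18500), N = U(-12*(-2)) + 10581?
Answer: sqrt(71312149953369843)/33987 ≈ 7857.2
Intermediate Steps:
U(S) = -2 + S
N = 10603 (N = (-2 - 12*(-2)) + 10581 = (-2 + 24) + 10581 = 22 + 10581 = 10603)
B = 2097076981694/33987 (B = -(-597 + 10603)*(-4551/(-11329) - 18500)/3 = -10006*(-4551*(-1/11329) - 18500)/3 = -10006*(4551/11329 - 18500)/3 = -10006*(-209581949)/(3*11329) = -1/3*(-2097076981694/11329) = 2097076981694/33987 ≈ 6.1702e+7)
sqrt(33585 + B) = sqrt(33585 + 2097076981694/33987) = sqrt(2098218435089/33987) = sqrt(71312149953369843)/33987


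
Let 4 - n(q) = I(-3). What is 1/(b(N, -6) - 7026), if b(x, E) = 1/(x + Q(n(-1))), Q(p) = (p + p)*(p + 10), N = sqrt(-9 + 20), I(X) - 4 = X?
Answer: -42668820/299790581293 + sqrt(11)/299790581293 ≈ -0.00014233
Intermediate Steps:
I(X) = 4 + X
n(q) = 3 (n(q) = 4 - (4 - 3) = 4 - 1*1 = 4 - 1 = 3)
N = sqrt(11) ≈ 3.3166
Q(p) = 2*p*(10 + p) (Q(p) = (2*p)*(10 + p) = 2*p*(10 + p))
b(x, E) = 1/(78 + x) (b(x, E) = 1/(x + 2*3*(10 + 3)) = 1/(x + 2*3*13) = 1/(x + 78) = 1/(78 + x))
1/(b(N, -6) - 7026) = 1/(1/(78 + sqrt(11)) - 7026) = 1/(-7026 + 1/(78 + sqrt(11)))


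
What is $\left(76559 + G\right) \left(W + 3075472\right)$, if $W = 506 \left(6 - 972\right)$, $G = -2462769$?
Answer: $-6172352137960$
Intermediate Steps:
$W = -488796$ ($W = 506 \left(-966\right) = -488796$)
$\left(76559 + G\right) \left(W + 3075472\right) = \left(76559 - 2462769\right) \left(-488796 + 3075472\right) = \left(-2386210\right) 2586676 = -6172352137960$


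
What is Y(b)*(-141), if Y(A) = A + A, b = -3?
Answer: 846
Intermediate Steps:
Y(A) = 2*A
Y(b)*(-141) = (2*(-3))*(-141) = -6*(-141) = 846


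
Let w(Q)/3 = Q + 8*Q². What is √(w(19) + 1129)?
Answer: 5*√394 ≈ 99.247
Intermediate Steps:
w(Q) = 3*Q + 24*Q² (w(Q) = 3*(Q + 8*Q²) = 3*Q + 24*Q²)
√(w(19) + 1129) = √(3*19*(1 + 8*19) + 1129) = √(3*19*(1 + 152) + 1129) = √(3*19*153 + 1129) = √(8721 + 1129) = √9850 = 5*√394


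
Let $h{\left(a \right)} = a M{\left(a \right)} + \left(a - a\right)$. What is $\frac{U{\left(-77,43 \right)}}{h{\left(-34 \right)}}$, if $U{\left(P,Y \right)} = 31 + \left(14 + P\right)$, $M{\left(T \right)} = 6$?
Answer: $\frac{8}{51} \approx 0.15686$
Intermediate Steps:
$U{\left(P,Y \right)} = 45 + P$
$h{\left(a \right)} = 6 a$ ($h{\left(a \right)} = a 6 + \left(a - a\right) = 6 a + 0 = 6 a$)
$\frac{U{\left(-77,43 \right)}}{h{\left(-34 \right)}} = \frac{45 - 77}{6 \left(-34\right)} = - \frac{32}{-204} = \left(-32\right) \left(- \frac{1}{204}\right) = \frac{8}{51}$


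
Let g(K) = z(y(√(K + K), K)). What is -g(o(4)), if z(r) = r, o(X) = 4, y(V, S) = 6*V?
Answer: -12*√2 ≈ -16.971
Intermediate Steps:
g(K) = 6*√2*√K (g(K) = 6*√(K + K) = 6*√(2*K) = 6*(√2*√K) = 6*√2*√K)
-g(o(4)) = -6*√2*√4 = -6*√2*2 = -12*√2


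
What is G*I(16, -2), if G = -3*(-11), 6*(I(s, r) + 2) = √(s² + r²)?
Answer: -66 + 11*√65 ≈ 22.685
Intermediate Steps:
I(s, r) = -2 + √(r² + s²)/6 (I(s, r) = -2 + √(s² + r²)/6 = -2 + √(r² + s²)/6)
G = 33
G*I(16, -2) = 33*(-2 + √((-2)² + 16²)/6) = 33*(-2 + √(4 + 256)/6) = 33*(-2 + √260/6) = 33*(-2 + (2*√65)/6) = 33*(-2 + √65/3) = -66 + 11*√65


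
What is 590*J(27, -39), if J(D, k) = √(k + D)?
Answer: 1180*I*√3 ≈ 2043.8*I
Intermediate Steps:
J(D, k) = √(D + k)
590*J(27, -39) = 590*√(27 - 39) = 590*√(-12) = 590*(2*I*√3) = 1180*I*√3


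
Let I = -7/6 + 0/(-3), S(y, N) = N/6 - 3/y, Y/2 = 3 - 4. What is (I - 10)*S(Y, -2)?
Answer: -469/36 ≈ -13.028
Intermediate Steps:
Y = -2 (Y = 2*(3 - 4) = 2*(-1) = -2)
S(y, N) = -3/y + N/6 (S(y, N) = N*(⅙) - 3/y = N/6 - 3/y = -3/y + N/6)
I = -7/6 (I = -7*⅙ + 0*(-⅓) = -7/6 + 0 = -7/6 ≈ -1.1667)
(I - 10)*S(Y, -2) = (-7/6 - 10)*(-3/(-2) + (⅙)*(-2)) = -67*(-3*(-½) - ⅓)/6 = -67*(3/2 - ⅓)/6 = -67/6*7/6 = -469/36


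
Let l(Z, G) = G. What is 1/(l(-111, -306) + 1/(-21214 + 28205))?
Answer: -6991/2139245 ≈ -0.0032680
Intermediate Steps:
1/(l(-111, -306) + 1/(-21214 + 28205)) = 1/(-306 + 1/(-21214 + 28205)) = 1/(-306 + 1/6991) = 1/(-2139245/6991) = -6991/2139245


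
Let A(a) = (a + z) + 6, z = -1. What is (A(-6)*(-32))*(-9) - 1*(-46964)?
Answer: 46676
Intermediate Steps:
A(a) = 5 + a (A(a) = (a - 1) + 6 = (-1 + a) + 6 = 5 + a)
(A(-6)*(-32))*(-9) - 1*(-46964) = ((5 - 6)*(-32))*(-9) - 1*(-46964) = -1*(-32)*(-9) + 46964 = 32*(-9) + 46964 = -288 + 46964 = 46676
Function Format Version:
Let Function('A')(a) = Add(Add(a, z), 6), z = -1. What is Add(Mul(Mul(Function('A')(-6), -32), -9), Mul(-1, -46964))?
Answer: 46676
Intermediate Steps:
Function('A')(a) = Add(5, a) (Function('A')(a) = Add(Add(a, -1), 6) = Add(Add(-1, a), 6) = Add(5, a))
Add(Mul(Mul(Function('A')(-6), -32), -9), Mul(-1, -46964)) = Add(Mul(Mul(Add(5, -6), -32), -9), Mul(-1, -46964)) = Add(Mul(Mul(-1, -32), -9), 46964) = Add(Mul(32, -9), 46964) = Add(-288, 46964) = 46676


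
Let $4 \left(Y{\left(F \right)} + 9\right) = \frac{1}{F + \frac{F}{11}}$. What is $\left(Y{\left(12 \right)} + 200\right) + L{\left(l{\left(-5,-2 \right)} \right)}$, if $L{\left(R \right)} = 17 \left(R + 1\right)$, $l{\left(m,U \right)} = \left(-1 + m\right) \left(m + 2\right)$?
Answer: $\frac{296075}{576} \approx 514.02$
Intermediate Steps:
$l{\left(m,U \right)} = \left(-1 + m\right) \left(2 + m\right)$
$L{\left(R \right)} = 17 + 17 R$ ($L{\left(R \right)} = 17 \left(1 + R\right) = 17 + 17 R$)
$Y{\left(F \right)} = -9 + \frac{11}{48 F}$ ($Y{\left(F \right)} = -9 + \frac{1}{4 \left(F + \frac{F}{11}\right)} = -9 + \frac{1}{4 \frac{12 F}{11}} = -9 + \frac{\frac{11}{12} \frac{1}{F}}{4} = -9 + \frac{11}{48 F}$)
$\left(Y{\left(12 \right)} + 200\right) + L{\left(l{\left(-5,-2 \right)} \right)} = \left(\left(-9 + \frac{11}{48 \cdot 12}\right) + 200\right) + \left(17 + 17 \left(-2 - 5 + \left(-5\right)^{2}\right)\right) = \left(\left(-9 + \frac{11}{48} \cdot \frac{1}{12}\right) + 200\right) + \left(17 + 17 \left(-2 - 5 + 25\right)\right) = \left(\left(-9 + \frac{11}{576}\right) + 200\right) + \left(17 + 17 \cdot 18\right) = \left(- \frac{5173}{576} + 200\right) + \left(17 + 306\right) = \frac{110027}{576} + 323 = \frac{296075}{576}$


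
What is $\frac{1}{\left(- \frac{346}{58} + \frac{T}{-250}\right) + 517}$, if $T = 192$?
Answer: $\frac{3625}{1849716} \approx 0.0019598$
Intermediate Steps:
$\frac{1}{\left(- \frac{346}{58} + \frac{T}{-250}\right) + 517} = \frac{1}{\left(- \frac{346}{58} + \frac{192}{-250}\right) + 517} = \frac{1}{\left(\left(-346\right) \frac{1}{58} + 192 \left(- \frac{1}{250}\right)\right) + 517} = \frac{1}{\left(- \frac{173}{29} - \frac{96}{125}\right) + 517} = \frac{1}{- \frac{24409}{3625} + 517} = \frac{1}{\frac{1849716}{3625}} = \frac{3625}{1849716}$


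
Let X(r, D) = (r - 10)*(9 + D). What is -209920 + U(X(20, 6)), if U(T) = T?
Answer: -209770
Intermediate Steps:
X(r, D) = (-10 + r)*(9 + D)
-209920 + U(X(20, 6)) = -209920 + (-90 - 10*6 + 9*20 + 6*20) = -209920 + (-90 - 60 + 180 + 120) = -209920 + 150 = -209770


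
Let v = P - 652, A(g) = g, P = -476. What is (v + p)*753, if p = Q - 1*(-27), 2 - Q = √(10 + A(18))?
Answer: -827547 - 1506*√7 ≈ -8.3153e+5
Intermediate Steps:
v = -1128 (v = -476 - 652 = -1128)
Q = 2 - 2*√7 (Q = 2 - √(10 + 18) = 2 - √28 = 2 - 2*√7 ≈ -3.2915)
p = 29 - 2*√7 (p = (2 - 2*√7) - 1*(-27) = (2 - 2*√7) + 27 = 29 - 2*√7 ≈ 23.708)
(v + p)*753 = (-1128 + (29 - 2*√7))*753 = (-1099 - 2*√7)*753 = -827547 - 1506*√7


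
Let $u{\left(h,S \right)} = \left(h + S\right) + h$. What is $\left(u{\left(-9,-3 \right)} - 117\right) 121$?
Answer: $-16698$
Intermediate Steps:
$u{\left(h,S \right)} = S + 2 h$ ($u{\left(h,S \right)} = \left(S + h\right) + h = S + 2 h$)
$\left(u{\left(-9,-3 \right)} - 117\right) 121 = \left(\left(-3 + 2 \left(-9\right)\right) - 117\right) 121 = \left(\left(-3 - 18\right) - 117\right) 121 = \left(-21 - 117\right) 121 = \left(-138\right) 121 = -16698$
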